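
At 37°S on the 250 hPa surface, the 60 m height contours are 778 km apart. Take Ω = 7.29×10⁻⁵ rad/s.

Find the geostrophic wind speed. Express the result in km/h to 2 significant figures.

Coriolis parameter at 37°S:
f = 2Ω sin φ = 2 × 7.29×10⁻⁵ × sin 37° = 8.77×10⁻⁵ s⁻¹
Height gradient: |∂Z/∂n| = 60 m / 778000 m = 7.71×10⁻⁵
On a pressure surface, geostrophic balance gives V_g = (g/f)|∂Z/∂n|:
V_g = 9.81 × 7.71×10⁻⁵ / 8.77×10⁻⁵ = 8.62 m/s
Converting: 8.62 m/s × 3.6 = 31 km/h

31 km/h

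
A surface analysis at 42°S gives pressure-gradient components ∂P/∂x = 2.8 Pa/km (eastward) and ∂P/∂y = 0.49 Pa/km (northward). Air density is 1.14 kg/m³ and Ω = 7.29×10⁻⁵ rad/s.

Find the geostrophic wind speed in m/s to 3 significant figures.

25.6 m/s

Coriolis parameter at 42°S:
f = 2Ω sin φ = 2 × 7.29×10⁻⁵ × sin 42° = 9.76×10⁻⁵ s⁻¹
In the Southern Hemisphere f is negative: f = −9.76×10⁻⁵ s⁻¹.
Component geostrophic relations (x east, y north):
u_g = −(1/(fρ)) ∂P/∂y,  v_g = (1/(fρ)) ∂P/∂x
u_g = −(0.49×10⁻³)/(−9.76×10⁻⁵ × 1.14) = 4.41 m/s;  v_g = (2.8×10⁻³)/(−9.76×10⁻⁵ × 1.14) = −25.2 m/s
|V_g| = √(u_g² + v_g²) = 25.6 m/s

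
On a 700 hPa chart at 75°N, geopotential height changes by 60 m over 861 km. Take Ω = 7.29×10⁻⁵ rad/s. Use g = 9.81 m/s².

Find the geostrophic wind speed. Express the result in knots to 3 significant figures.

9.44 knots

Coriolis parameter at 75°N:
f = 2Ω sin φ = 2 × 7.29×10⁻⁵ × sin 75° = 1.41×10⁻⁴ s⁻¹
Height gradient: |∂Z/∂n| = 60 m / 861000 m = 6.97×10⁻⁵
On a pressure surface, geostrophic balance gives V_g = (g/f)|∂Z/∂n|:
V_g = 9.81 × 6.97×10⁻⁵ / 1.41×10⁻⁴ = 4.85 m/s
Converting: 4.85 m/s × 1.944 = 9.44 knots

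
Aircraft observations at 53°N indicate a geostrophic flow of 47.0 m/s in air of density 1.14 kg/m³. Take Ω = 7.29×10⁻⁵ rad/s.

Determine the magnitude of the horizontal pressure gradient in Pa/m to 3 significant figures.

Coriolis parameter at 53°N:
f = 2Ω sin φ = 2 × 7.29×10⁻⁵ × sin 53° = 1.16×10⁻⁴ s⁻¹
Geostrophic balance rearranged: |∂P/∂n| = f ρ V_g
|∂P/∂n| = 1.16×10⁻⁴ × 1.14 × 47.0 = 6.24×10⁻³ Pa/m

6.24×10⁻³ Pa/m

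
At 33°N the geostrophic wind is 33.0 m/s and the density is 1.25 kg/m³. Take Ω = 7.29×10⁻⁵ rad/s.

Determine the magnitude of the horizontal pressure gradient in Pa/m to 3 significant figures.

Coriolis parameter at 33°N:
f = 2Ω sin φ = 2 × 7.29×10⁻⁵ × sin 33° = 7.94×10⁻⁵ s⁻¹
Geostrophic balance rearranged: |∂P/∂n| = f ρ V_g
|∂P/∂n| = 7.94×10⁻⁵ × 1.25 × 33.0 = 3.28×10⁻³ Pa/m

3.28×10⁻³ Pa/m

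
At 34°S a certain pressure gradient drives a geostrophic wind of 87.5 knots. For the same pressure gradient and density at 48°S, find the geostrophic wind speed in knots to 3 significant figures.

65.8 knots

With the same pressure gradient and density, V_g ∝ 1/f ∝ 1/sin φ.
V₂ = V₁ · sin φ₁ / sin φ₂ = 87.5 × sin 34° / sin 48°
V₂ = 87.5 × 0.5592/0.7431 = 65.8 knots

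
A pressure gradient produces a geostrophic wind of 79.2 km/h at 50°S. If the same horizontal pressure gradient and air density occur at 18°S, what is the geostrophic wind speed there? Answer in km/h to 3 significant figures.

With the same pressure gradient and density, V_g ∝ 1/f ∝ 1/sin φ.
V₂ = V₁ · sin φ₁ / sin φ₂ = 79.2 × sin 50° / sin 18°
V₂ = 79.2 × 0.7660/0.3090 = 196 km/h

196 km/h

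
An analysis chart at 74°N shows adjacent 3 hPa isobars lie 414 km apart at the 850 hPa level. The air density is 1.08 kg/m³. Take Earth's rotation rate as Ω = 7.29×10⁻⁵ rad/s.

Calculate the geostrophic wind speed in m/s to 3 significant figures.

4.79 m/s

Coriolis parameter at 74°N:
f = 2Ω sin φ = 2 × 7.29×10⁻⁵ × sin 74° = 1.40×10⁻⁴ s⁻¹
Pressure gradient: |∂P/∂n| = 300 Pa / 414000 m = 7.25×10⁻⁴ Pa/m
Geostrophic balance (pressure-gradient force = Coriolis force):
V_g = (1/(fρ)) |∂P/∂n| = 7.25×10⁻⁴ / (1.40×10⁻⁴ × 1.08) = 4.79 m/s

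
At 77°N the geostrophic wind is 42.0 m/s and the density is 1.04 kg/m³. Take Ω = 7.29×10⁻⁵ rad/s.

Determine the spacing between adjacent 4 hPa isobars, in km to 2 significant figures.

Coriolis parameter at 77°N:
f = 2Ω sin φ = 2 × 7.29×10⁻⁵ × sin 77° = 1.42×10⁻⁴ s⁻¹
Geostrophic balance rearranged: |∂P/∂n| = f ρ V_g
|∂P/∂n| = 1.42×10⁻⁴ × 1.04 × 42.0 = 6.21×10⁻³ Pa/m
Isobar spacing: Δn = ΔP/|∂P/∂n| = 400 Pa / 6.21×10⁻³ Pa/m = 64461 m ≈ 64 km

64 km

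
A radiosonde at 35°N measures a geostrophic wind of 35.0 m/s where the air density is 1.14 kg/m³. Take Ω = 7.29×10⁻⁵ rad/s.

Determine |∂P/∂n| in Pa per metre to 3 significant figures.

3.34×10⁻³ Pa/m

Coriolis parameter at 35°N:
f = 2Ω sin φ = 2 × 7.29×10⁻⁵ × sin 35° = 8.36×10⁻⁵ s⁻¹
Geostrophic balance rearranged: |∂P/∂n| = f ρ V_g
|∂P/∂n| = 8.36×10⁻⁵ × 1.14 × 35.0 = 3.34×10⁻³ Pa/m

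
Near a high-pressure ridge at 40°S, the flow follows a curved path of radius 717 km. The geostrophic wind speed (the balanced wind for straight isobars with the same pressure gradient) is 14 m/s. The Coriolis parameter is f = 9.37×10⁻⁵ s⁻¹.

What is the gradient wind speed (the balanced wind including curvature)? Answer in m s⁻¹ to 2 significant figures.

Around a high, pressure-gradient force acts outward with centrifugal, so Coriolis balances both:
fV = (1/ρ)|∂P/∂n| + V²/R  →  V² − fR·V + fR·V_g = 0
With fR = 9.37×10⁻⁵ × 717×10³ m = 67.2 m/s:
V = [fR − √((fR)² − 4 fR V_g)]/2 = [67.2 − √(67.2² − 4×67.2×14)]/2 = 19.9 m/s
Supergeostrophic (V > V_g = 14 m/s), as expected around a high.

20 m s⁻¹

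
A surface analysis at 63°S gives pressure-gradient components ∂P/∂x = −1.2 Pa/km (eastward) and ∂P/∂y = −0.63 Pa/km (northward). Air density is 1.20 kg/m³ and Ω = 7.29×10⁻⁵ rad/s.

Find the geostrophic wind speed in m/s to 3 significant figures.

8.69 m/s

Coriolis parameter at 63°S:
f = 2Ω sin φ = 2 × 7.29×10⁻⁵ × sin 63° = 1.30×10⁻⁴ s⁻¹
In the Southern Hemisphere f is negative: f = −1.30×10⁻⁴ s⁻¹.
Component geostrophic relations (x east, y north):
u_g = −(1/(fρ)) ∂P/∂y,  v_g = (1/(fρ)) ∂P/∂x
u_g = −(−0.63×10⁻³)/(−1.30×10⁻⁴ × 1.20) = −4.04 m/s;  v_g = (−1.2×10⁻³)/(−1.30×10⁻⁴ × 1.20) = 7.70 m/s
|V_g| = √(u_g² + v_g²) = 8.69 m/s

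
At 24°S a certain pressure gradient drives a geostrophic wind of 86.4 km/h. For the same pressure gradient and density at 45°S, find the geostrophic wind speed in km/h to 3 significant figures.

49.7 km/h

With the same pressure gradient and density, V_g ∝ 1/f ∝ 1/sin φ.
V₂ = V₁ · sin φ₁ / sin φ₂ = 86.4 × sin 24° / sin 45°
V₂ = 86.4 × 0.4067/0.7071 = 49.7 km/h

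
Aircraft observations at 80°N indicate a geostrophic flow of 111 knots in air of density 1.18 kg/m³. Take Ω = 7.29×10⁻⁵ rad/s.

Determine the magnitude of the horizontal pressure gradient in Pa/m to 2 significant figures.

Coriolis parameter at 80°N:
f = 2Ω sin φ = 2 × 7.29×10⁻⁵ × sin 80° = 1.44×10⁻⁴ s⁻¹
Wind speed in SI: 111 knots = 57.1 m/s
Geostrophic balance rearranged: |∂P/∂n| = f ρ V_g
|∂P/∂n| = 1.44×10⁻⁴ × 1.18 × 57.1 = 9.68×10⁻³ Pa/m

9.7×10⁻³ Pa/m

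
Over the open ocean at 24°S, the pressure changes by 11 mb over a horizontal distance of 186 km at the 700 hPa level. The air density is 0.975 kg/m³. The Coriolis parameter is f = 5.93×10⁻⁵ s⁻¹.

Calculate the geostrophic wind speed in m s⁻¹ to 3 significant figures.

Pressure gradient: |∂P/∂n| = 1100 Pa / 186000 m = 5.91×10⁻³ Pa/m
Geostrophic balance (pressure-gradient force = Coriolis force):
V_g = (1/(fρ)) |∂P/∂n| = 5.91×10⁻³ / (5.93×10⁻⁵ × 0.975) = 102 m/s

102 m s⁻¹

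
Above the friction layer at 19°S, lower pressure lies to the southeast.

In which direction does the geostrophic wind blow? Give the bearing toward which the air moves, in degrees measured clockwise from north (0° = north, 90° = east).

045°

The pressure-gradient force points toward the southeast (bearing 135°).
Geostrophic balance: in the Southern Hemisphere the Coriolis force deflects motion to the left, so the geostrophic wind blows 90° to the left of the pressure-gradient force (low pressure on the right).
Rotating 135° by 90° counterclockwise gives 045° — the wind blows toward the northeast.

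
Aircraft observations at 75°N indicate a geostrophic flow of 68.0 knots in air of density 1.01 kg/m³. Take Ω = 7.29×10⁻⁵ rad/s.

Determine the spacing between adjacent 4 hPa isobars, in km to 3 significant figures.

Coriolis parameter at 75°N:
f = 2Ω sin φ = 2 × 7.29×10⁻⁵ × sin 75° = 1.41×10⁻⁴ s⁻¹
Wind speed in SI: 68.0 knots = 35.0 m/s
Geostrophic balance rearranged: |∂P/∂n| = f ρ V_g
|∂P/∂n| = 1.41×10⁻⁴ × 1.01 × 35.0 = 4.98×10⁻³ Pa/m
Isobar spacing: Δn = ΔP/|∂P/∂n| = 400 Pa / 4.98×10⁻³ Pa/m = 80388 m ≈ 80.4 km

80.4 km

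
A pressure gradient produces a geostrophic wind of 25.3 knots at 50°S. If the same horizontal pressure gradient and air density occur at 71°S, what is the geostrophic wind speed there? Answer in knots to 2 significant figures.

20 knots

With the same pressure gradient and density, V_g ∝ 1/f ∝ 1/sin φ.
V₂ = V₁ · sin φ₁ / sin φ₂ = 25.3 × sin 50° / sin 71°
V₂ = 25.3 × 0.7660/0.9455 = 20 knots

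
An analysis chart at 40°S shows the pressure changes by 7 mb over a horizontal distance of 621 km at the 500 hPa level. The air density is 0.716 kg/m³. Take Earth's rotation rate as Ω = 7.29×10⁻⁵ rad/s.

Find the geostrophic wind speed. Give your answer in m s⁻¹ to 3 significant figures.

16.8 m s⁻¹

Coriolis parameter at 40°S:
f = 2Ω sin φ = 2 × 7.29×10⁻⁵ × sin 40° = 9.37×10⁻⁵ s⁻¹
Pressure gradient: |∂P/∂n| = 700 Pa / 621000 m = 1.13×10⁻³ Pa/m
Geostrophic balance (pressure-gradient force = Coriolis force):
V_g = (1/(fρ)) |∂P/∂n| = 1.13×10⁻³ / (9.37×10⁻⁵ × 0.716) = 16.8 m/s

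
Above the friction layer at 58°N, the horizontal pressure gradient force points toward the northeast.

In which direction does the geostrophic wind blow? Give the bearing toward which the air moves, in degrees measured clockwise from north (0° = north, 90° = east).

The pressure-gradient force points toward the northeast (bearing 045°).
Geostrophic balance: in the Northern Hemisphere the Coriolis force deflects motion to the right, so the geostrophic wind blows 90° to the right of the pressure-gradient force (low pressure on the left).
Rotating 045° by 90° clockwise gives 135° — the wind blows toward the southeast.

135°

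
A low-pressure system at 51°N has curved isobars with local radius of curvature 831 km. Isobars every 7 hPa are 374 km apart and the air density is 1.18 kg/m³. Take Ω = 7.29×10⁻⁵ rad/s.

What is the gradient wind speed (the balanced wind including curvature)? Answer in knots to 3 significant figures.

Coriolis parameter at 51°N:
f = 2Ω sin φ = 2 × 7.29×10⁻⁵ × sin 51° = 1.13×10⁻⁴ s⁻¹
Pressure gradient: |∂P/∂n| = 700 Pa / 374000 m = 1.87×10⁻³ Pa/m
Geostrophic speed: V_g = |∂P/∂n|/(fρ) = 1.87×10⁻³/(1.13×10⁻⁴ × 1.18) = 14.0 m/s
Around a low, centrifugal force acts outward with Coriolis, so pressure-gradient force balances both:
(1/ρ)|∂P/∂n| = fV + V²/R  →  V² + fR·V − fR·V_g = 0
With fR = 1.13×10⁻⁴ × 831×10³ m = 94.2 m/s:
V = [−fR + √((fR)² + 4 fR V_g)]/2 = [−94.2 + √(94.2² + 4×94.2×14)]/2 = 12.4 m/s
Subgeostrophic (V < V_g = 14 m/s), as expected around a low.
Converting: 12.4 m/s × 1.944 = 24.1 knots

24.1 knots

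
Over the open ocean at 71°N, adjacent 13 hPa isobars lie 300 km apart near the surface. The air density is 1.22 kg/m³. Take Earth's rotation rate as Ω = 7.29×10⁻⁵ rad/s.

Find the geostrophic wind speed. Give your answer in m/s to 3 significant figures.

Coriolis parameter at 71°N:
f = 2Ω sin φ = 2 × 7.29×10⁻⁵ × sin 71° = 1.38×10⁻⁴ s⁻¹
Pressure gradient: |∂P/∂n| = 1300 Pa / 300000 m = 4.33×10⁻³ Pa/m
Geostrophic balance (pressure-gradient force = Coriolis force):
V_g = (1/(fρ)) |∂P/∂n| = 4.33×10⁻³ / (1.38×10⁻⁴ × 1.22) = 25.8 m/s

25.8 m/s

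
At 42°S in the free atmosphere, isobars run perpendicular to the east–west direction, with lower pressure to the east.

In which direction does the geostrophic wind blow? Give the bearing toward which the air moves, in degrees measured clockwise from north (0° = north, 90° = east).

000°

The pressure-gradient force points toward the east (bearing 090°).
Geostrophic balance: in the Southern Hemisphere the Coriolis force deflects motion to the left, so the geostrophic wind blows 90° to the left of the pressure-gradient force (low pressure on the right).
Rotating 090° by 90° counterclockwise gives 000° — the wind blows toward the north.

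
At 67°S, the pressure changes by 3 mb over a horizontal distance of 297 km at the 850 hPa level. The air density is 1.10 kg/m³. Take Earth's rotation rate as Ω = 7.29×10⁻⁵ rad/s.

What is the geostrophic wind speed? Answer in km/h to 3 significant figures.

24.6 km/h

Coriolis parameter at 67°S:
f = 2Ω sin φ = 2 × 7.29×10⁻⁵ × sin 67° = 1.34×10⁻⁴ s⁻¹
Pressure gradient: |∂P/∂n| = 300 Pa / 297000 m = 1.01×10⁻³ Pa/m
Geostrophic balance (pressure-gradient force = Coriolis force):
V_g = (1/(fρ)) |∂P/∂n| = 1.01×10⁻³ / (1.34×10⁻⁴ × 1.10) = 6.84 m/s
Converting: 6.84 m/s × 3.6 = 24.6 km/h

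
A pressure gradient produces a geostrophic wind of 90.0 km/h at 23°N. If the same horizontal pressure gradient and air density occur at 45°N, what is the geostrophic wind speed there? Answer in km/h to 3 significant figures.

With the same pressure gradient and density, V_g ∝ 1/f ∝ 1/sin φ.
V₂ = V₁ · sin φ₁ / sin φ₂ = 90.0 × sin 23° / sin 45°
V₂ = 90.0 × 0.3907/0.7071 = 49.7 km/h

49.7 km/h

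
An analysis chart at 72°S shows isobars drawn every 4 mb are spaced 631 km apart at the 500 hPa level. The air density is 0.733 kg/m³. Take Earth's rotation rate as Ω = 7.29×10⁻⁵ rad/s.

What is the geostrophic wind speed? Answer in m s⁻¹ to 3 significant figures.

Coriolis parameter at 72°S:
f = 2Ω sin φ = 2 × 7.29×10⁻⁵ × sin 72° = 1.39×10⁻⁴ s⁻¹
Pressure gradient: |∂P/∂n| = 400 Pa / 631000 m = 6.34×10⁻⁴ Pa/m
Geostrophic balance (pressure-gradient force = Coriolis force):
V_g = (1/(fρ)) |∂P/∂n| = 6.34×10⁻⁴ / (1.39×10⁻⁴ × 0.733) = 6.24 m/s

6.24 m s⁻¹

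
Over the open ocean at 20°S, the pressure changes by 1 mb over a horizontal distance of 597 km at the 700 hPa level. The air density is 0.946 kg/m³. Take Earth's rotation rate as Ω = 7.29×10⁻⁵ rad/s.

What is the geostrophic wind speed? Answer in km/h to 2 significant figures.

Coriolis parameter at 20°S:
f = 2Ω sin φ = 2 × 7.29×10⁻⁵ × sin 20° = 4.99×10⁻⁵ s⁻¹
Pressure gradient: |∂P/∂n| = 100 Pa / 597000 m = 1.68×10⁻⁴ Pa/m
Geostrophic balance (pressure-gradient force = Coriolis force):
V_g = (1/(fρ)) |∂P/∂n| = 1.68×10⁻⁴ / (4.99×10⁻⁵ × 0.946) = 3.55 m/s
Converting: 3.55 m/s × 3.6 = 13 km/h

13 km/h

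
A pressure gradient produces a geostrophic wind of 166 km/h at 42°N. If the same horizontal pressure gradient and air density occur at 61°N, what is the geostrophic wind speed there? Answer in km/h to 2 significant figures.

130 km/h

With the same pressure gradient and density, V_g ∝ 1/f ∝ 1/sin φ.
V₂ = V₁ · sin φ₁ / sin φ₂ = 166 × sin 42° / sin 61°
V₂ = 166 × 0.6691/0.8746 = 130 km/h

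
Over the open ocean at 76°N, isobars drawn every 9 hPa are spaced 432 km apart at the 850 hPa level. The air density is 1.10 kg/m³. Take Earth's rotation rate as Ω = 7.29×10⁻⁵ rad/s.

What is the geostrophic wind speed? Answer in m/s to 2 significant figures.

13 m/s

Coriolis parameter at 76°N:
f = 2Ω sin φ = 2 × 7.29×10⁻⁵ × sin 76° = 1.41×10⁻⁴ s⁻¹
Pressure gradient: |∂P/∂n| = 900 Pa / 432000 m = 2.08×10⁻³ Pa/m
Geostrophic balance (pressure-gradient force = Coriolis force):
V_g = (1/(fρ)) |∂P/∂n| = 2.08×10⁻³ / (1.41×10⁻⁴ × 1.10) = 13.4 m/s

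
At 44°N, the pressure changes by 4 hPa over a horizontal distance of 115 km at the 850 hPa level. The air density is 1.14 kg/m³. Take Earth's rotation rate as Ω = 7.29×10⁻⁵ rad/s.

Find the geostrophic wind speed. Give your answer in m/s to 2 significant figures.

30 m/s

Coriolis parameter at 44°N:
f = 2Ω sin φ = 2 × 7.29×10⁻⁵ × sin 44° = 1.01×10⁻⁴ s⁻¹
Pressure gradient: |∂P/∂n| = 400 Pa / 115000 m = 3.48×10⁻³ Pa/m
Geostrophic balance (pressure-gradient force = Coriolis force):
V_g = (1/(fρ)) |∂P/∂n| = 3.48×10⁻³ / (1.01×10⁻⁴ × 1.14) = 30.1 m/s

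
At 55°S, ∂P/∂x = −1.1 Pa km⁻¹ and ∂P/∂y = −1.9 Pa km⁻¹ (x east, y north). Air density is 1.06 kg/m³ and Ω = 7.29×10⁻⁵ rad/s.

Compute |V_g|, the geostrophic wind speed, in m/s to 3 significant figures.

17.3 m/s

Coriolis parameter at 55°S:
f = 2Ω sin φ = 2 × 7.29×10⁻⁵ × sin 55° = 1.19×10⁻⁴ s⁻¹
In the Southern Hemisphere f is negative: f = −1.19×10⁻⁴ s⁻¹.
Component geostrophic relations (x east, y north):
u_g = −(1/(fρ)) ∂P/∂y,  v_g = (1/(fρ)) ∂P/∂x
u_g = −(−1.9×10⁻³)/(−1.19×10⁻⁴ × 1.06) = −15.0 m/s;  v_g = (−1.1×10⁻³)/(−1.19×10⁻⁴ × 1.06) = 8.69 m/s
|V_g| = √(u_g² + v_g²) = 17.3 m/s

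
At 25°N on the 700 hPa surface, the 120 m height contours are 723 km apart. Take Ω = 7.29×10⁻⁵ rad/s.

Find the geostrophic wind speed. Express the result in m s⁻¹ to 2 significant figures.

26 m s⁻¹

Coriolis parameter at 25°N:
f = 2Ω sin φ = 2 × 7.29×10⁻⁵ × sin 25° = 6.16×10⁻⁵ s⁻¹
Height gradient: |∂Z/∂n| = 120 m / 723000 m = 1.66×10⁻⁴
On a pressure surface, geostrophic balance gives V_g = (g/f)|∂Z/∂n|:
V_g = 9.81 × 1.66×10⁻⁴ / 6.16×10⁻⁵ = 26.4 m/s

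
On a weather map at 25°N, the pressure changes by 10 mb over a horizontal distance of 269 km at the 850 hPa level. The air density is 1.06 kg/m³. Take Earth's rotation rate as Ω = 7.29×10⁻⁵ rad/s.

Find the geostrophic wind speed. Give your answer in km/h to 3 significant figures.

Coriolis parameter at 25°N:
f = 2Ω sin φ = 2 × 7.29×10⁻⁵ × sin 25° = 6.16×10⁻⁵ s⁻¹
Pressure gradient: |∂P/∂n| = 1000 Pa / 269000 m = 3.72×10⁻³ Pa/m
Geostrophic balance (pressure-gradient force = Coriolis force):
V_g = (1/(fρ)) |∂P/∂n| = 3.72×10⁻³ / (6.16×10⁻⁵ × 1.06) = 56.9 m/s
Converting: 56.9 m/s × 3.6 = 205 km/h

205 km/h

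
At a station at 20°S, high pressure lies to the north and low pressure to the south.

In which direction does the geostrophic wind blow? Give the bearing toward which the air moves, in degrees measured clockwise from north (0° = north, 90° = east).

The pressure-gradient force points toward the south (bearing 180°).
Geostrophic balance: in the Southern Hemisphere the Coriolis force deflects motion to the left, so the geostrophic wind blows 90° to the left of the pressure-gradient force (low pressure on the right).
Rotating 180° by 90° counterclockwise gives 090° — the wind blows toward the east.

090°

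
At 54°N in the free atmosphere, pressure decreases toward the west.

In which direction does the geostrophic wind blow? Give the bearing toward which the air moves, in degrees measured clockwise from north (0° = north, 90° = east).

000°

The pressure-gradient force points toward the west (bearing 270°).
Geostrophic balance: in the Northern Hemisphere the Coriolis force deflects motion to the right, so the geostrophic wind blows 90° to the right of the pressure-gradient force (low pressure on the left).
Rotating 270° by 90° clockwise gives 000° — the wind blows toward the north.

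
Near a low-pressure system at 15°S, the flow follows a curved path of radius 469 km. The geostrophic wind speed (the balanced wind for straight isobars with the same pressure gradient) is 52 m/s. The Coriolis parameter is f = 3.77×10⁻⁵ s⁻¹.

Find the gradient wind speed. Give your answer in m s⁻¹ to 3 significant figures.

Around a low, centrifugal force acts outward with Coriolis, so pressure-gradient force balances both:
(1/ρ)|∂P/∂n| = fV + V²/R  →  V² + fR·V − fR·V_g = 0
With fR = 3.77×10⁻⁵ × 469×10³ m = 17.7 m/s:
V = [−fR + √((fR)² + 4 fR V_g)]/2 = [−17.7 + √(17.7² + 4×17.7×52)]/2 = 22.7 m/s
Subgeostrophic (V < V_g = 52 m/s), as expected around a low.

22.7 m s⁻¹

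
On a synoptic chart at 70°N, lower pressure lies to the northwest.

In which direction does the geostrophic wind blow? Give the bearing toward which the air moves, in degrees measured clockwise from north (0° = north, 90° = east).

045°

The pressure-gradient force points toward the northwest (bearing 315°).
Geostrophic balance: in the Northern Hemisphere the Coriolis force deflects motion to the right, so the geostrophic wind blows 90° to the right of the pressure-gradient force (low pressure on the left).
Rotating 315° by 90° clockwise gives 045° — the wind blows toward the northeast.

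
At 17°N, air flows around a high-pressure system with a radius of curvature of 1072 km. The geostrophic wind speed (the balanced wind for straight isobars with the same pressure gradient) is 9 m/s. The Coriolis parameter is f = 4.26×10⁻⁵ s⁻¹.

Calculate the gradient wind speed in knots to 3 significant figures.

Around a high, pressure-gradient force acts outward with centrifugal, so Coriolis balances both:
fV = (1/ρ)|∂P/∂n| + V²/R  →  V² − fR·V + fR·V_g = 0
With fR = 4.26×10⁻⁵ × 1072×10³ m = 45.7 m/s:
V = [fR − √((fR)² − 4 fR V_g)]/2 = [45.7 − √(45.7² − 4×45.7×9)]/2 = 12.3 m/s
Supergeostrophic (V > V_g = 9 m/s), as expected around a high.
Converting: 12.3 m/s × 1.944 = 24.0 knots

24.0 knots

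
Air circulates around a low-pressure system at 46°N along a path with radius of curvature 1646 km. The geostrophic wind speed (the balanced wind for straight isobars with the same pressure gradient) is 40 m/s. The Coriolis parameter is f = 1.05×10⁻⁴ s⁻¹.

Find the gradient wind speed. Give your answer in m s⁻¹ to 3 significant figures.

33.5 m s⁻¹

Around a low, centrifugal force acts outward with Coriolis, so pressure-gradient force balances both:
(1/ρ)|∂P/∂n| = fV + V²/R  →  V² + fR·V − fR·V_g = 0
With fR = 1.05×10⁻⁴ × 1646×10³ m = 173 m/s:
V = [−fR + √((fR)² + 4 fR V_g)]/2 = [−173 + √(173² + 4×173×40)]/2 = 33.5 m/s
Subgeostrophic (V < V_g = 40 m/s), as expected around a low.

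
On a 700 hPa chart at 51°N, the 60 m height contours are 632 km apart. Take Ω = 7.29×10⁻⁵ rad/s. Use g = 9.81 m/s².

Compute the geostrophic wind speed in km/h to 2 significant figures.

Coriolis parameter at 51°N:
f = 2Ω sin φ = 2 × 7.29×10⁻⁵ × sin 51° = 1.13×10⁻⁴ s⁻¹
Height gradient: |∂Z/∂n| = 60 m / 632000 m = 9.49×10⁻⁵
On a pressure surface, geostrophic balance gives V_g = (g/f)|∂Z/∂n|:
V_g = 9.81 × 9.49×10⁻⁵ / 1.13×10⁻⁴ = 8.22 m/s
Converting: 8.22 m/s × 3.6 = 30 km/h

30 km/h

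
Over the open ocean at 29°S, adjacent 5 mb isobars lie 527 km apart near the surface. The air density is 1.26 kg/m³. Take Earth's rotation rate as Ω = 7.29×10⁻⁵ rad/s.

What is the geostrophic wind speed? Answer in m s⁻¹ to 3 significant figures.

Coriolis parameter at 29°S:
f = 2Ω sin φ = 2 × 7.29×10⁻⁵ × sin 29° = 7.07×10⁻⁵ s⁻¹
Pressure gradient: |∂P/∂n| = 500 Pa / 527000 m = 9.49×10⁻⁴ Pa/m
Geostrophic balance (pressure-gradient force = Coriolis force):
V_g = (1/(fρ)) |∂P/∂n| = 9.49×10⁻⁴ / (7.07×10⁻⁵ × 1.26) = 10.7 m/s

10.7 m s⁻¹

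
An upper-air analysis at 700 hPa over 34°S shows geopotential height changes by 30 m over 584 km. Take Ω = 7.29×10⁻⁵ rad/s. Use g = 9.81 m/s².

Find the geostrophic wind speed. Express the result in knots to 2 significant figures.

12 knots

Coriolis parameter at 34°S:
f = 2Ω sin φ = 2 × 7.29×10⁻⁵ × sin 34° = 8.15×10⁻⁵ s⁻¹
Height gradient: |∂Z/∂n| = 30 m / 584000 m = 5.14×10⁻⁵
On a pressure surface, geostrophic balance gives V_g = (g/f)|∂Z/∂n|:
V_g = 9.81 × 5.14×10⁻⁵ / 8.15×10⁻⁵ = 6.18 m/s
Converting: 6.18 m/s × 1.944 = 12 knots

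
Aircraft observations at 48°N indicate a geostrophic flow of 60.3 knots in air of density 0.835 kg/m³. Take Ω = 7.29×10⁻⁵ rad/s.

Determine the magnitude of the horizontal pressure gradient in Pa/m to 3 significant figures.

Coriolis parameter at 48°N:
f = 2Ω sin φ = 2 × 7.29×10⁻⁵ × sin 48° = 1.08×10⁻⁴ s⁻¹
Wind speed in SI: 60.3 knots = 31.0 m/s
Geostrophic balance rearranged: |∂P/∂n| = f ρ V_g
|∂P/∂n| = 1.08×10⁻⁴ × 0.835 × 31.0 = 2.81×10⁻³ Pa/m

2.81×10⁻³ Pa/m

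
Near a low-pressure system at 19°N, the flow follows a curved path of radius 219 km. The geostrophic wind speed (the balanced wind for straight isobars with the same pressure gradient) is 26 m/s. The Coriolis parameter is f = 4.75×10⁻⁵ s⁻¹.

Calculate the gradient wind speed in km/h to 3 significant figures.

Around a low, centrifugal force acts outward with Coriolis, so pressure-gradient force balances both:
(1/ρ)|∂P/∂n| = fV + V²/R  →  V² + fR·V − fR·V_g = 0
With fR = 4.75×10⁻⁵ × 219×10³ m = 10.4 m/s:
V = [−fR + √((fR)² + 4 fR V_g)]/2 = [−10.4 + √(10.4² + 4×10.4×26)]/2 = 12 m/s
Subgeostrophic (V < V_g = 26 m/s), as expected around a low.
Converting: 12 m/s × 3.6 = 43.4 km/h

43.4 km/h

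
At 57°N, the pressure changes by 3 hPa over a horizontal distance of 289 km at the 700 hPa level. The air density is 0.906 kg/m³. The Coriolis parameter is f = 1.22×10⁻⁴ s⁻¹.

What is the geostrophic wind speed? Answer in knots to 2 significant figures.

Pressure gradient: |∂P/∂n| = 300 Pa / 289000 m = 1.04×10⁻³ Pa/m
Geostrophic balance (pressure-gradient force = Coriolis force):
V_g = (1/(fρ)) |∂P/∂n| = 1.04×10⁻³ / (1.22×10⁻⁴ × 0.906) = 9.39 m/s
Converting: 9.39 m/s × 1.944 = 18 knots

18 knots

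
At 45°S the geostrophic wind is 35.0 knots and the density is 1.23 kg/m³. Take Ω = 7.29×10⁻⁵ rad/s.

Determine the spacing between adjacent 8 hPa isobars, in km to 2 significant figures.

Coriolis parameter at 45°S:
f = 2Ω sin φ = 2 × 7.29×10⁻⁵ × sin 45° = 1.03×10⁻⁴ s⁻¹
Wind speed in SI: 35.0 knots = 18.0 m/s
Geostrophic balance rearranged: |∂P/∂n| = f ρ V_g
|∂P/∂n| = 1.03×10⁻⁴ × 1.23 × 18.0 = 2.28×10⁻³ Pa/m
Isobar spacing: Δn = ΔP/|∂P/∂n| = 800 Pa / 2.28×10⁻³ Pa/m = 350377 m ≈ 350 km

350 km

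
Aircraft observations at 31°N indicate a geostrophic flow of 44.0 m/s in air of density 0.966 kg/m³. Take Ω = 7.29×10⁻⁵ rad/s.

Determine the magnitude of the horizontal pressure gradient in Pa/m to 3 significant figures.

3.19×10⁻³ Pa/m

Coriolis parameter at 31°N:
f = 2Ω sin φ = 2 × 7.29×10⁻⁵ × sin 31° = 7.51×10⁻⁵ s⁻¹
Geostrophic balance rearranged: |∂P/∂n| = f ρ V_g
|∂P/∂n| = 7.51×10⁻⁵ × 0.966 × 44.0 = 3.19×10⁻³ Pa/m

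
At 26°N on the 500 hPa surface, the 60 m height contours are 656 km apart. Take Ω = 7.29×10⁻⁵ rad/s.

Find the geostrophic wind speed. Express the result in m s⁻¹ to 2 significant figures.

Coriolis parameter at 26°N:
f = 2Ω sin φ = 2 × 7.29×10⁻⁵ × sin 26° = 6.39×10⁻⁵ s⁻¹
Height gradient: |∂Z/∂n| = 60 m / 656000 m = 9.15×10⁻⁵
On a pressure surface, geostrophic balance gives V_g = (g/f)|∂Z/∂n|:
V_g = 9.81 × 9.15×10⁻⁵ / 6.39×10⁻⁵ = 14.0 m/s

14 m s⁻¹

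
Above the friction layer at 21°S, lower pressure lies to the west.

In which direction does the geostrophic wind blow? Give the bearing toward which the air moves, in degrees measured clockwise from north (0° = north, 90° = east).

180°

The pressure-gradient force points toward the west (bearing 270°).
Geostrophic balance: in the Southern Hemisphere the Coriolis force deflects motion to the left, so the geostrophic wind blows 90° to the left of the pressure-gradient force (low pressure on the right).
Rotating 270° by 90° counterclockwise gives 180° — the wind blows toward the south.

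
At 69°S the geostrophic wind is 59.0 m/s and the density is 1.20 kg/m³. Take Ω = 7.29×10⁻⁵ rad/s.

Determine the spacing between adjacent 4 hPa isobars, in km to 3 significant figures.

Coriolis parameter at 69°S:
f = 2Ω sin φ = 2 × 7.29×10⁻⁵ × sin 69° = 1.36×10⁻⁴ s⁻¹
Geostrophic balance rearranged: |∂P/∂n| = f ρ V_g
|∂P/∂n| = 1.36×10⁻⁴ × 1.20 × 59.0 = 9.64×10⁻³ Pa/m
Isobar spacing: Δn = ΔP/|∂P/∂n| = 400 Pa / 9.64×10⁻³ Pa/m = 41507 m ≈ 41.5 km

41.5 km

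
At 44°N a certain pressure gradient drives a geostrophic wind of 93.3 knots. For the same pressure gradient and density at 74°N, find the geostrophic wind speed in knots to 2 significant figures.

67 knots

With the same pressure gradient and density, V_g ∝ 1/f ∝ 1/sin φ.
V₂ = V₁ · sin φ₁ / sin φ₂ = 93.3 × sin 44° / sin 74°
V₂ = 93.3 × 0.6947/0.9613 = 67 knots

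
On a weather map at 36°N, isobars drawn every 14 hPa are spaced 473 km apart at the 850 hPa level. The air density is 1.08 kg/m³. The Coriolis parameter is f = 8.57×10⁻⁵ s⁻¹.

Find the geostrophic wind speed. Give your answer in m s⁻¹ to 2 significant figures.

Pressure gradient: |∂P/∂n| = 1400 Pa / 473000 m = 2.96×10⁻³ Pa/m
Geostrophic balance (pressure-gradient force = Coriolis force):
V_g = (1/(fρ)) |∂P/∂n| = 2.96×10⁻³ / (8.57×10⁻⁵ × 1.08) = 32.0 m/s

32 m s⁻¹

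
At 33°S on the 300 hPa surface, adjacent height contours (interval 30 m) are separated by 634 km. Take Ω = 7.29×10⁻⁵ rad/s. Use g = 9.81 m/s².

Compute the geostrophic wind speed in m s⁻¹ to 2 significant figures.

5.8 m s⁻¹

Coriolis parameter at 33°S:
f = 2Ω sin φ = 2 × 7.29×10⁻⁵ × sin 33° = 7.94×10⁻⁵ s⁻¹
Height gradient: |∂Z/∂n| = 30 m / 634000 m = 4.73×10⁻⁵
On a pressure surface, geostrophic balance gives V_g = (g/f)|∂Z/∂n|:
V_g = 9.81 × 4.73×10⁻⁵ / 7.94×10⁻⁵ = 5.85 m/s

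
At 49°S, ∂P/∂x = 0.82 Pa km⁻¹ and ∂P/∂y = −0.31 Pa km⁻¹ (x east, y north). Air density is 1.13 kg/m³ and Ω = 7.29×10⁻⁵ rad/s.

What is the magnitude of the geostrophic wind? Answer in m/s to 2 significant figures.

Coriolis parameter at 49°S:
f = 2Ω sin φ = 2 × 7.29×10⁻⁵ × sin 49° = 1.10×10⁻⁴ s⁻¹
In the Southern Hemisphere f is negative: f = −1.10×10⁻⁴ s⁻¹.
Component geostrophic relations (x east, y north):
u_g = −(1/(fρ)) ∂P/∂y,  v_g = (1/(fρ)) ∂P/∂x
u_g = −(−0.31×10⁻³)/(−1.10×10⁻⁴ × 1.13) = −2.49 m/s;  v_g = (0.82×10⁻³)/(−1.10×10⁻⁴ × 1.13) = −6.59 m/s
|V_g| = √(u_g² + v_g²) = 7.05 m/s

7.1 m/s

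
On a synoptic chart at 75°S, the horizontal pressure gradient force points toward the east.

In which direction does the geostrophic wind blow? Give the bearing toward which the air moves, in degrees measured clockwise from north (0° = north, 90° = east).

000°

The pressure-gradient force points toward the east (bearing 090°).
Geostrophic balance: in the Southern Hemisphere the Coriolis force deflects motion to the left, so the geostrophic wind blows 90° to the left of the pressure-gradient force (low pressure on the right).
Rotating 090° by 90° counterclockwise gives 000° — the wind blows toward the north.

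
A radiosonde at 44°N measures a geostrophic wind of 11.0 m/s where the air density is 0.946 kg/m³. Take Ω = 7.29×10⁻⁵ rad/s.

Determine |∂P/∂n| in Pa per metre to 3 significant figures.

1.05×10⁻³ Pa/m

Coriolis parameter at 44°N:
f = 2Ω sin φ = 2 × 7.29×10⁻⁵ × sin 44° = 1.01×10⁻⁴ s⁻¹
Geostrophic balance rearranged: |∂P/∂n| = f ρ V_g
|∂P/∂n| = 1.01×10⁻⁴ × 0.946 × 11.0 = 1.05×10⁻³ Pa/m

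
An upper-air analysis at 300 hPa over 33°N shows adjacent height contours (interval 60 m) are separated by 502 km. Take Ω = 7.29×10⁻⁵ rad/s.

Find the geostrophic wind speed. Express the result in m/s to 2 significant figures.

Coriolis parameter at 33°N:
f = 2Ω sin φ = 2 × 7.29×10⁻⁵ × sin 33° = 7.94×10⁻⁵ s⁻¹
Height gradient: |∂Z/∂n| = 60 m / 502000 m = 1.20×10⁻⁴
On a pressure surface, geostrophic balance gives V_g = (g/f)|∂Z/∂n|:
V_g = 9.81 × 1.20×10⁻⁴ / 7.94×10⁻⁵ = 14.8 m/s

15 m/s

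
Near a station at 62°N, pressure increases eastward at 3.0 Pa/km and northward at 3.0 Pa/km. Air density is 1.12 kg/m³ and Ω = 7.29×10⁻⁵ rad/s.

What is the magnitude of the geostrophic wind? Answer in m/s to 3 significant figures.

Coriolis parameter at 62°N:
f = 2Ω sin φ = 2 × 7.29×10⁻⁵ × sin 62° = 1.29×10⁻⁴ s⁻¹
Component geostrophic relations (x east, y north):
u_g = −(1/(fρ)) ∂P/∂y,  v_g = (1/(fρ)) ∂P/∂x
u_g = −(3.0×10⁻³)/(1.29×10⁻⁴ × 1.12) = −20.8 m/s;  v_g = (3.0×10⁻³)/(1.29×10⁻⁴ × 1.12) = 20.8 m/s
|V_g| = √(u_g² + v_g²) = 29.4 m/s

29.4 m/s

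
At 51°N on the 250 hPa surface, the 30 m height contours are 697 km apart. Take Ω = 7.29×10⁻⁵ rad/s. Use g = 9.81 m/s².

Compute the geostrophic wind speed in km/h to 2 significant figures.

Coriolis parameter at 51°N:
f = 2Ω sin φ = 2 × 7.29×10⁻⁵ × sin 51° = 1.13×10⁻⁴ s⁻¹
Height gradient: |∂Z/∂n| = 30 m / 697000 m = 4.30×10⁻⁵
On a pressure surface, geostrophic balance gives V_g = (g/f)|∂Z/∂n|:
V_g = 9.81 × 4.30×10⁻⁵ / 1.13×10⁻⁴ = 3.73 m/s
Converting: 3.73 m/s × 3.6 = 13 km/h

13 km/h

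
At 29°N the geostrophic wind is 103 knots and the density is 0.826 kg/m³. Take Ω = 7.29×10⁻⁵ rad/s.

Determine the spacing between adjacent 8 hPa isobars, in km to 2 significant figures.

260 km

Coriolis parameter at 29°N:
f = 2Ω sin φ = 2 × 7.29×10⁻⁵ × sin 29° = 7.07×10⁻⁵ s⁻¹
Wind speed in SI: 103 knots = 53.0 m/s
Geostrophic balance rearranged: |∂P/∂n| = f ρ V_g
|∂P/∂n| = 7.07×10⁻⁵ × 0.826 × 53.0 = 3.09×10⁻³ Pa/m
Isobar spacing: Δn = ΔP/|∂P/∂n| = 800 Pa / 3.09×10⁻³ Pa/m = 258587 m ≈ 260 km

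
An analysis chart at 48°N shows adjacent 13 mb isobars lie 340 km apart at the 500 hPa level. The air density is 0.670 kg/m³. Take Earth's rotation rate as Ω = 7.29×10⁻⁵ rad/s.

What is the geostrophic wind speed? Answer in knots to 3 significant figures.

Coriolis parameter at 48°N:
f = 2Ω sin φ = 2 × 7.29×10⁻⁵ × sin 48° = 1.08×10⁻⁴ s⁻¹
Pressure gradient: |∂P/∂n| = 1300 Pa / 340000 m = 3.82×10⁻³ Pa/m
Geostrophic balance (pressure-gradient force = Coriolis force):
V_g = (1/(fρ)) |∂P/∂n| = 3.82×10⁻³ / (1.08×10⁻⁴ × 0.670) = 52.7 m/s
Converting: 52.7 m/s × 1.944 = 102 knots

102 knots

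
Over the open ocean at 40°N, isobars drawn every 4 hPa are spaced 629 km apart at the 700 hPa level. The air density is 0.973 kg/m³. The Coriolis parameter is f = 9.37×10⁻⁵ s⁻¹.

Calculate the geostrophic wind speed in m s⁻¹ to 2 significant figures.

Pressure gradient: |∂P/∂n| = 400 Pa / 629000 m = 6.36×10⁻⁴ Pa/m
Geostrophic balance (pressure-gradient force = Coriolis force):
V_g = (1/(fρ)) |∂P/∂n| = 6.36×10⁻⁴ / (9.37×10⁻⁵ × 0.973) = 6.98 m/s

7.0 m s⁻¹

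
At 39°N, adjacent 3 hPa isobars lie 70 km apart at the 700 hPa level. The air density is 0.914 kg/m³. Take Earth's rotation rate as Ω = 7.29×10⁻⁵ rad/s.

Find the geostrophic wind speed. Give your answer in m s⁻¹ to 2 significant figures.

51 m s⁻¹

Coriolis parameter at 39°N:
f = 2Ω sin φ = 2 × 7.29×10⁻⁵ × sin 39° = 9.18×10⁻⁵ s⁻¹
Pressure gradient: |∂P/∂n| = 300 Pa / 70000 m = 4.29×10⁻³ Pa/m
Geostrophic balance (pressure-gradient force = Coriolis force):
V_g = (1/(fρ)) |∂P/∂n| = 4.29×10⁻³ / (9.18×10⁻⁵ × 0.914) = 51.1 m/s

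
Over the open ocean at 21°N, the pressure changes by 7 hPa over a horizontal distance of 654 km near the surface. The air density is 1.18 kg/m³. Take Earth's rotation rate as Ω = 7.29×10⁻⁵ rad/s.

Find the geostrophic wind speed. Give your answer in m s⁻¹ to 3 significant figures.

17.4 m s⁻¹

Coriolis parameter at 21°N:
f = 2Ω sin φ = 2 × 7.29×10⁻⁵ × sin 21° = 5.23×10⁻⁵ s⁻¹
Pressure gradient: |∂P/∂n| = 700 Pa / 654000 m = 1.07×10⁻³ Pa/m
Geostrophic balance (pressure-gradient force = Coriolis force):
V_g = (1/(fρ)) |∂P/∂n| = 1.07×10⁻³ / (5.23×10⁻⁵ × 1.18) = 17.4 m/s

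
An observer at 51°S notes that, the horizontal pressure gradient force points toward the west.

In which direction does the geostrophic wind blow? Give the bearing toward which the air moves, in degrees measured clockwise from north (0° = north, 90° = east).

180°

The pressure-gradient force points toward the west (bearing 270°).
Geostrophic balance: in the Southern Hemisphere the Coriolis force deflects motion to the left, so the geostrophic wind blows 90° to the left of the pressure-gradient force (low pressure on the right).
Rotating 270° by 90° counterclockwise gives 180° — the wind blows toward the south.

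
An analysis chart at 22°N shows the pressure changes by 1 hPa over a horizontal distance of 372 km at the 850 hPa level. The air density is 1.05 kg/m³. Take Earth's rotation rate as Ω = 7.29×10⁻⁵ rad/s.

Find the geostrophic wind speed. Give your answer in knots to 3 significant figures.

9.11 knots

Coriolis parameter at 22°N:
f = 2Ω sin φ = 2 × 7.29×10⁻⁵ × sin 22° = 5.46×10⁻⁵ s⁻¹
Pressure gradient: |∂P/∂n| = 100 Pa / 372000 m = 2.69×10⁻⁴ Pa/m
Geostrophic balance (pressure-gradient force = Coriolis force):
V_g = (1/(fρ)) |∂P/∂n| = 2.69×10⁻⁴ / (5.46×10⁻⁵ × 1.05) = 4.69 m/s
Converting: 4.69 m/s × 1.944 = 9.11 knots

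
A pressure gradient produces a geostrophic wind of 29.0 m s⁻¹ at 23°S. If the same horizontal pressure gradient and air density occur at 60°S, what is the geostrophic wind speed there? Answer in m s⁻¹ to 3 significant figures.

With the same pressure gradient and density, V_g ∝ 1/f ∝ 1/sin φ.
V₂ = V₁ · sin φ₁ / sin φ₂ = 29.0 × sin 23° / sin 60°
V₂ = 29.0 × 0.3907/0.8660 = 13.1 m s⁻¹

13.1 m s⁻¹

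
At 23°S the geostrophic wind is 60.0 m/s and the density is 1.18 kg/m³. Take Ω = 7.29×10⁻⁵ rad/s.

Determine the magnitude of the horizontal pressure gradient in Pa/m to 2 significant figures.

4.0×10⁻³ Pa/m

Coriolis parameter at 23°S:
f = 2Ω sin φ = 2 × 7.29×10⁻⁵ × sin 23° = 5.70×10⁻⁵ s⁻¹
Geostrophic balance rearranged: |∂P/∂n| = f ρ V_g
|∂P/∂n| = 5.70×10⁻⁵ × 1.18 × 60.0 = 4.03×10⁻³ Pa/m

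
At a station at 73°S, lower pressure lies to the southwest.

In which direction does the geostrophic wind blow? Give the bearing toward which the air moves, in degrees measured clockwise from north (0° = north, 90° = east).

The pressure-gradient force points toward the southwest (bearing 225°).
Geostrophic balance: in the Southern Hemisphere the Coriolis force deflects motion to the left, so the geostrophic wind blows 90° to the left of the pressure-gradient force (low pressure on the right).
Rotating 225° by 90° counterclockwise gives 135° — the wind blows toward the southeast.

135°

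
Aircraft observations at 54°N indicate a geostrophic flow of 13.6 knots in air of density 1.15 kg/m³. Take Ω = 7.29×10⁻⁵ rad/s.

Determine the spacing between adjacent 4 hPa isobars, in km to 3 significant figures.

Coriolis parameter at 54°N:
f = 2Ω sin φ = 2 × 7.29×10⁻⁵ × sin 54° = 1.18×10⁻⁴ s⁻¹
Wind speed in SI: 13.6 knots = 7.00 m/s
Geostrophic balance rearranged: |∂P/∂n| = f ρ V_g
|∂P/∂n| = 1.18×10⁻⁴ × 1.15 × 7.00 = 9.49×10⁻⁴ Pa/m
Isobar spacing: Δn = ΔP/|∂P/∂n| = 400 Pa / 9.49×10⁻⁴ Pa/m = 421473 m ≈ 421 km

421 km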